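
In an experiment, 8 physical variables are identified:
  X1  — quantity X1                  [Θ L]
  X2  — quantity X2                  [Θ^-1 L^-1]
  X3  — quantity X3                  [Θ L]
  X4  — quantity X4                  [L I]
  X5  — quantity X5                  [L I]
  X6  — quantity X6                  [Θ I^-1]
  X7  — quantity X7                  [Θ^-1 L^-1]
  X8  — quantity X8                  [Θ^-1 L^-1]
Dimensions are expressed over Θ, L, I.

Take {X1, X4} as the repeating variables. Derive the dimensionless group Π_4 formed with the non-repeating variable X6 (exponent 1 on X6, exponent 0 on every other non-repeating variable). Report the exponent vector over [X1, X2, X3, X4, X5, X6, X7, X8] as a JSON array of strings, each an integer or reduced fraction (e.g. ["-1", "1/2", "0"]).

Dimensional matrix (Θ×L×I by X1×X2×X3×X4×X5×X6×X7×X8):
  Θ: [ 1 -1  1  0  0  1 -1 -1]
  L: [ 1 -1  1  1  1  0 -1 -1]
  I: [ 0  0  0  1  1 -1  0  0]
Row reduction gives pivot columns X1,X4; rank = 2
Repeat: X1,X4; free: X2,X3,X5,X6,X7,X8
RREF:
  r0: [   1   -1    1    0    0    1   -1   -1]
  r1: [   0    0    0    1    1   -1    0    0]
  r2: [   0    0    0    0    0    0    0    0]
Fix exponent of X6 at 1, X2 at 0, X3 at 0, X5 at 0, X7 at 0, X8 at 0; solve each RREF row for its pivot's exponent:
  r0: exp(X1) + (1)·1 = 0 ⇒ exp(X1) = -1
  r1: exp(X4) + (-1)·1 = 0 ⇒ exp(X4) = 1
Π_4 = X1^-1 · X4 · X6

["-1", "0", "0", "1", "0", "1", "0", "0"]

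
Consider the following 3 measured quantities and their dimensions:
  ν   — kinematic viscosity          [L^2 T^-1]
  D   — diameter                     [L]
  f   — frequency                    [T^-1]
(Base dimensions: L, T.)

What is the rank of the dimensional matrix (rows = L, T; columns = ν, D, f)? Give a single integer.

2

Write exponents as rows L,T / cols ν,D,f:
  L: [ 2  1  0]
  T: [-1  0 -1]
Row reduction gives pivot columns ν,D; rank = 2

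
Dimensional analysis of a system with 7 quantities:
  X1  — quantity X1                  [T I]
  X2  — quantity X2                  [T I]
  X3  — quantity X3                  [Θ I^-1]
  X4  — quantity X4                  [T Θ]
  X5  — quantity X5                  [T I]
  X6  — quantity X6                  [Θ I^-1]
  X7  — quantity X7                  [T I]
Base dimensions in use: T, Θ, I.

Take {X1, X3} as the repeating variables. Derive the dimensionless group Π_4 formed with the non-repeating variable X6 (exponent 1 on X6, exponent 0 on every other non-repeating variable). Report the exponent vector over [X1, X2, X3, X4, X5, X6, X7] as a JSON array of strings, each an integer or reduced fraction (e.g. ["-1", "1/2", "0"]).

Write exponents as rows T,Θ,I / cols X1,X2,X3,X4,X5,X6,X7:
  T: [ 1  1  0  1  1  0  1]
  Θ: [ 0  0  1  1  0  1  0]
  I: [ 1  1 -1  0  1 -1  1]
RREF → pivots at {X1,X3} ⇒ r = 2
Repeat: X1,X3; free: X2,X4,X5,X6,X7
RREF:
  r0: [   1    1    0    1    1    0    1]
  r1: [   0    0    1    1    0    1    0]
  r2: [   0    0    0    0    0    0    0]
Fix exponent of X6 at 1, X2 at 0, X4 at 0, X5 at 0, X7 at 0; solve each RREF row for its pivot's exponent:
  r0: exp(X1) + (0)·1 = 0 ⇒ exp(X1) = 0
  r1: exp(X3) + (1)·1 = 0 ⇒ exp(X3) = -1
Π_4 = X3^-1 · X6

["0", "0", "-1", "0", "0", "1", "0"]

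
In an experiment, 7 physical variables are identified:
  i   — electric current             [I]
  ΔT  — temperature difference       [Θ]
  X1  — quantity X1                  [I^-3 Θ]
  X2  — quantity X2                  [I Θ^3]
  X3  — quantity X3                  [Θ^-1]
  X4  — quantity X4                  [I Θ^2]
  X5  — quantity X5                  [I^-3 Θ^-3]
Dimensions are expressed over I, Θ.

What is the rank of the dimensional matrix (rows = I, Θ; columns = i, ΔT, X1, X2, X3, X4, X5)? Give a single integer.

Exponent matrix [I,Θ] × [i,ΔT,X1,X2,X3,X4,X5]:
  I: [ 1  0 -3  1  0  1 -3]
  Θ: [ 0  1  1  3 -1  2 -3]
Echelon form has 2 nonzero rows (pivots: i,ΔT)

2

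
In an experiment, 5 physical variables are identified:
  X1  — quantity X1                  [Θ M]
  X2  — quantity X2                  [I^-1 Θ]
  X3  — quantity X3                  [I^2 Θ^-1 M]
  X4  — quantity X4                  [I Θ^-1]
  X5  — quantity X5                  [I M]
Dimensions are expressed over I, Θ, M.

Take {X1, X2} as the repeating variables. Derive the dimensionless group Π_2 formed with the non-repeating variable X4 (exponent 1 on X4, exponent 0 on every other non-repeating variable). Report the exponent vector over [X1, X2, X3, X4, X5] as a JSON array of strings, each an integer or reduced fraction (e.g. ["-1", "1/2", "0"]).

["0", "1", "0", "1", "0"]

Exponent matrix [I,Θ,M] × [X1,X2,X3,X4,X5]:
  I: [ 0 -1  2  1  1]
  Θ: [ 1  1 -1 -1  0]
  M: [ 1  0  1  0  1]
RREF → pivots at {X1,X2} ⇒ r = 2
Repeat: X1,X2; free: X3,X4,X5
RREF:
  r0: [   1    0    1    0    1]
  r1: [   0    1   -2   -1   -1]
  r2: [   0    0    0    0    0]
Fix exponent of X4 at 1, X3 at 0, X5 at 0; solve each RREF row for its pivot's exponent:
  r0: exp(X1) + (0)·1 = 0 ⇒ exp(X1) = 0
  r1: exp(X2) + (-1)·1 = 0 ⇒ exp(X2) = 1
Π_2 = X2 · X4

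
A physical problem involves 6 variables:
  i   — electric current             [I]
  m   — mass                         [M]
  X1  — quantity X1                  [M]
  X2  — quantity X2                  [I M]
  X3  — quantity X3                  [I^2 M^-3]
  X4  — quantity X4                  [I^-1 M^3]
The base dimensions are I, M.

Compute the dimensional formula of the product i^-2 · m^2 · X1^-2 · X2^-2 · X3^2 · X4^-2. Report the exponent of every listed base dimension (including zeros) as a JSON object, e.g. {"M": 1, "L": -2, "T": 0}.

Dimensional matrix (I×M by i×m×X1×X2×X3×X4):
  I: [ 1  0  0  1  2 -1]
  M: [ 0  1  1  1 -3  3]
  [I]: (-2)·1+(2)·0+(-2)·0+(-2)·1+(2)·2+(-2)·-1 = 2
  [M]: (-2)·0+(2)·1+(-2)·1+(-2)·1+(2)·-3+(-2)·3 = -14
⇒ I^2 M^-14

{"I": 2, "M": -14}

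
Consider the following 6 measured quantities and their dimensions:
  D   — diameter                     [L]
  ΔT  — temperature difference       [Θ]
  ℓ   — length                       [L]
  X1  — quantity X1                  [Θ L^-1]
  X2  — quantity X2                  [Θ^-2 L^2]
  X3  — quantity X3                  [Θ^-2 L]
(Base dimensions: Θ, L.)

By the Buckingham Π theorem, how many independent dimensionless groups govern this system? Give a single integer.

4

Write exponents as rows Θ,L / cols D,ΔT,ℓ,X1,X2,X3:
  Θ: [ 0  1  0  1 -2 -2]
  L: [ 1  0  1 -1  2  1]
Row reduction gives pivot columns D,ΔT; rank = 2
n=6, r=2 ⇒ 4 dimensionless groups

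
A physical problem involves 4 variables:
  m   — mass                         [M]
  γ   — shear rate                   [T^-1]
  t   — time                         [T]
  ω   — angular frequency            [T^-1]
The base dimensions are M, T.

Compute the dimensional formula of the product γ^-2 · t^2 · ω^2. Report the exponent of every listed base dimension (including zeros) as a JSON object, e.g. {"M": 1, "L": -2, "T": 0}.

Exponent matrix [M,T] × [m,γ,t,ω]:
  M: [ 1  0  0  0]
  T: [ 0 -1  1 -1]
  [M]: (-2)·0+(2)·0+(2)·0 = 0
  [T]: (-2)·-1+(2)·1+(2)·-1 = 2
⇒ T^2

{"M": 0, "T": 2}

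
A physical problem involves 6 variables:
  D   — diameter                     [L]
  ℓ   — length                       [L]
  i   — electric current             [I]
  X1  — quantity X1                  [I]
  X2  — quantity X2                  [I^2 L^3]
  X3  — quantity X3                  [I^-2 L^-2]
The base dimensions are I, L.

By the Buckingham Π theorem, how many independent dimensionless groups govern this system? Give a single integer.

Dimensional matrix (I×L by D×ℓ×i×X1×X2×X3):
  I: [ 0  0  1  1  2 -2]
  L: [ 1  1  0  0  3 -2]
Echelon form has 2 nonzero rows (pivots: D,i)
n=6, r=2 ⇒ 4 dimensionless groups

4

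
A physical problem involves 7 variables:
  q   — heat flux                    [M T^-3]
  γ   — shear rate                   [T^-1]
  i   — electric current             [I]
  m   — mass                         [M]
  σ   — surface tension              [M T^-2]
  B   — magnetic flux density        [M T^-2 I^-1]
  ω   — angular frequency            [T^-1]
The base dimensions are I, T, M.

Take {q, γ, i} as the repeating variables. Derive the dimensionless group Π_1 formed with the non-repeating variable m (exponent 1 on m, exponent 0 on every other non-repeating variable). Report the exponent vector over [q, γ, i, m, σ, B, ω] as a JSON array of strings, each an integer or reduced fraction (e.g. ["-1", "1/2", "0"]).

Exponent matrix [I,T,M] × [q,γ,i,m,σ,B,ω]:
  I: [ 0  0  1  0  0 -1  0]
  T: [-3 -1  0  0 -2 -2 -1]
  M: [ 1  0  0  1  1  1  0]
RREF → pivots at {q,γ,i} ⇒ r = 3
Pivot set = {q,γ,i}, free = {m,σ,B,ω}
RREF:
  r0: [   1    0    0    1    1    1    0]
  r1: [   0    1    0   -3   -1   -1    1]
  r2: [   0    0    1    0    0   -1    0]
Fix exponent of m at 1, σ at 0, B at 0, ω at 0; solve each RREF row for its pivot's exponent:
  r0: exp(q) + (1)·1 = 0 ⇒ exp(q) = -1
  r1: exp(γ) + (-3)·1 = 0 ⇒ exp(γ) = 3
  r2: exp(i) + (0)·1 = 0 ⇒ exp(i) = 0
Π_1 = q^-1 · γ^3 · m

["-1", "3", "0", "1", "0", "0", "0"]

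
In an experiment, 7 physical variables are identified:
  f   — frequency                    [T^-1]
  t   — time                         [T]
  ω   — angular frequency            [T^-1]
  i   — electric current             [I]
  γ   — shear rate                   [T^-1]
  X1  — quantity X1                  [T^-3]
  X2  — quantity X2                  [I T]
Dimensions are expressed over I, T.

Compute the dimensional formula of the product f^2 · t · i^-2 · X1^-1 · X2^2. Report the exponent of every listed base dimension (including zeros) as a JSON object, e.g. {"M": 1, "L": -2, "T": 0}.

Exponent matrix [I,T] × [f,t,ω,i,γ,X1,X2]:
  I: [ 0  0  0  1  0  0  1]
  T: [-1  1 -1  0 -1 -3  1]
  [I]: (2)·0+(1)·0+(-2)·1+(-1)·0+(2)·1 = 0
  [T]: (2)·-1+(1)·1+(-2)·0+(-1)·-3+(2)·1 = 4
⇒ T^4

{"I": 0, "T": 4}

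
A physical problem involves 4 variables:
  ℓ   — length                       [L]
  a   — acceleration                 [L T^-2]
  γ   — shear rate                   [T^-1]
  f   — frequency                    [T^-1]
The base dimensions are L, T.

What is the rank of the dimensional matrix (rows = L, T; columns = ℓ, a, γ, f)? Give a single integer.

Exponent matrix [L,T] × [ℓ,a,γ,f]:
  L: [ 1  1  0  0]
  T: [ 0 -2 -1 -1]
Row reduction gives pivot columns ℓ,a; rank = 2

2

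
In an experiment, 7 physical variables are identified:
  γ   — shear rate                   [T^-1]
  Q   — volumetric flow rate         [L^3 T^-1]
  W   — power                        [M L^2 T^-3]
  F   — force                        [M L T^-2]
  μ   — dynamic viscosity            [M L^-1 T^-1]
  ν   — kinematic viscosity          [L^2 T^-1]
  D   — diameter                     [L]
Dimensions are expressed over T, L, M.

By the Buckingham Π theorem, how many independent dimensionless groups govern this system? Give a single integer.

Write exponents as rows T,L,M / cols γ,Q,W,F,μ,ν,D:
  T: [-1 -1 -3 -2 -1 -1  0]
  L: [ 0  3  2  1 -1  2  1]
  M: [ 0  0  1  1  1  0  0]
Echelon form has 3 nonzero rows (pivots: γ,Q,W)
Π count = n − r = 7 − 3 = 4

4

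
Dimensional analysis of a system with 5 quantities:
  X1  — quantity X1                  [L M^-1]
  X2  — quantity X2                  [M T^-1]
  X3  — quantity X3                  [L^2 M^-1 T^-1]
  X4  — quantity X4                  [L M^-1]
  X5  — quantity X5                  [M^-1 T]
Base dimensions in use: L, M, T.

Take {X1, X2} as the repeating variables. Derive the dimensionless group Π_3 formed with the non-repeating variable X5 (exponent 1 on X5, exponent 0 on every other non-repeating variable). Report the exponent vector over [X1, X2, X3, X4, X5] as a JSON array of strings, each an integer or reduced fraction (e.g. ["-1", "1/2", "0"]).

["0", "1", "0", "0", "1"]

Dimensional matrix (L×M×T by X1×X2×X3×X4×X5):
  L: [ 1  0  2  1  0]
  M: [-1  1 -1 -1 -1]
  T: [ 0 -1 -1  0  1]
Row reduction gives pivot columns X1,X2; rank = 2
Pivot set = {X1,X2}, free = {X3,X4,X5}
RREF:
  r0: [   1    0    2    1    0]
  r1: [   0    1    1    0   -1]
  r2: [   0    0    0    0    0]
Fix exponent of X5 at 1, X3 at 0, X4 at 0; solve each RREF row for its pivot's exponent:
  r0: exp(X1) + (0)·1 = 0 ⇒ exp(X1) = 0
  r1: exp(X2) + (-1)·1 = 0 ⇒ exp(X2) = 1
Π_3 = X2 · X5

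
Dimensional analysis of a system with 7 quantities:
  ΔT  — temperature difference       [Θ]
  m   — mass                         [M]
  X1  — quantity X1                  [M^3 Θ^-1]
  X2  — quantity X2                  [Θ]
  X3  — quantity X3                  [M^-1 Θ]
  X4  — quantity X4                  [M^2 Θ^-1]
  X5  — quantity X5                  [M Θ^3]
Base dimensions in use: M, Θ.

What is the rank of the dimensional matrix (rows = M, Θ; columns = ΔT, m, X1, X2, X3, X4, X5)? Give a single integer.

Dimensional matrix (M×Θ by ΔT×m×X1×X2×X3×X4×X5):
  M: [ 0  1  3  0 -1  2  1]
  Θ: [ 1  0 -1  1  1 -1  3]
Row reduction gives pivot columns ΔT,m; rank = 2

2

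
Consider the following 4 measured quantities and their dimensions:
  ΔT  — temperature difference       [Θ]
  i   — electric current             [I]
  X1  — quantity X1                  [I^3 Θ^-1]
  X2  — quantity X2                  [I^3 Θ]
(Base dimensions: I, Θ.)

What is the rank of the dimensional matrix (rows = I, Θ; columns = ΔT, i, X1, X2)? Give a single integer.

Exponent matrix [I,Θ] × [ΔT,i,X1,X2]:
  I: [ 0  1  3  3]
  Θ: [ 1  0 -1  1]
Echelon form has 2 nonzero rows (pivots: ΔT,i)

2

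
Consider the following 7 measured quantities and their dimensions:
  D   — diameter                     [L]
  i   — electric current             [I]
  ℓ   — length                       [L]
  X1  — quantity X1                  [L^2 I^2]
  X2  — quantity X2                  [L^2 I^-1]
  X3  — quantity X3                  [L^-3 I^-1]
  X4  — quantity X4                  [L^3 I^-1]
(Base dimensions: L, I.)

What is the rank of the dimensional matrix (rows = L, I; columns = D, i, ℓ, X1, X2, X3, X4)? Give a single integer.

Exponent matrix [L,I] × [D,i,ℓ,X1,X2,X3,X4]:
  L: [ 1  0  1  2  2 -3  3]
  I: [ 0  1  0  2 -1 -1 -1]
Echelon form has 2 nonzero rows (pivots: D,i)

2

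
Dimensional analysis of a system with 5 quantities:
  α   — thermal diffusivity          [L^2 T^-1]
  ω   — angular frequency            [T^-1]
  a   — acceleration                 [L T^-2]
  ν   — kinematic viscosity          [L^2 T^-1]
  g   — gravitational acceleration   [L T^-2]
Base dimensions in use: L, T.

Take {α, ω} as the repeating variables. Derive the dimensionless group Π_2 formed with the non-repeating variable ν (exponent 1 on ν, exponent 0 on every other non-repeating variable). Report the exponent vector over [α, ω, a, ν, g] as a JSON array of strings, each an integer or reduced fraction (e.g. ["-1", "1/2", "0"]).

["-1", "0", "0", "1", "0"]

Write exponents as rows L,T / cols α,ω,a,ν,g:
  L: [ 2  0  1  2  1]
  T: [-1 -1 -2 -1 -2]
Row reduction gives pivot columns α,ω; rank = 2
Repeat: α,ω; free: a,ν,g
RREF:
  r0: [   1    0  1/2    1  1/2]
  r1: [   0    1  3/2    0  3/2]
Fix exponent of ν at 1, a at 0, g at 0; solve each RREF row for its pivot's exponent:
  r0: exp(α) + (1)·1 = 0 ⇒ exp(α) = -1
  r1: exp(ω) + (0)·1 = 0 ⇒ exp(ω) = 0
Π_2 = α^-1 · ν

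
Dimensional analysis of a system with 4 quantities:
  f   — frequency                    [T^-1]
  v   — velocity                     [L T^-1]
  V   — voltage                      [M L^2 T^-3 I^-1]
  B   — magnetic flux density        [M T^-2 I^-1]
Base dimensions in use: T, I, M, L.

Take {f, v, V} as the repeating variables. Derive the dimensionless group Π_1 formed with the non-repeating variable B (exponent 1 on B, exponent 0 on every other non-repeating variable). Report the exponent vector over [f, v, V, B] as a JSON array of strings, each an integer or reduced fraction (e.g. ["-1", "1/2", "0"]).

["-1", "2", "-1", "1"]

Write exponents as rows T,I,M,L / cols f,v,V,B:
  T: [-1 -1 -3 -2]
  I: [ 0  0 -1 -1]
  M: [ 0  0  1  1]
  L: [ 0  1  2  0]
Row reduction gives pivot columns f,v,V; rank = 3
Repeat: f,v,V; free: B
RREF:
  r0: [   1    0    0    1]
  r1: [   0    1    0   -2]
  r2: [   0    0    1    1]
  r3: [   0    0    0    0]
Fix exponent of B at 1; solve each RREF row for its pivot's exponent:
  r0: exp(f) + (1)·1 = 0 ⇒ exp(f) = -1
  r1: exp(v) + (-2)·1 = 0 ⇒ exp(v) = 2
  r2: exp(V) + (1)·1 = 0 ⇒ exp(V) = -1
Π_1 = f^-1 · v^2 · V^-1 · B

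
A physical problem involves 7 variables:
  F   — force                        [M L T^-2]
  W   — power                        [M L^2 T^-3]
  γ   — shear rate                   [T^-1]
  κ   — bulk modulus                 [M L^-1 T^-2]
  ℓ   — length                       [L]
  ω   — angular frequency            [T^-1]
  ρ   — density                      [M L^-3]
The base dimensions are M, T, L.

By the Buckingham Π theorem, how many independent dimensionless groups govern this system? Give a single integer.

4

Write exponents as rows M,T,L / cols F,W,γ,κ,ℓ,ω,ρ:
  M: [ 1  1  0  1  0  0  1]
  T: [-2 -3 -1 -2  0 -1  0]
  L: [ 1  2  0 -1  1  0 -3]
RREF → pivots at {F,W,γ} ⇒ r = 3
Π count = n − r = 7 − 3 = 4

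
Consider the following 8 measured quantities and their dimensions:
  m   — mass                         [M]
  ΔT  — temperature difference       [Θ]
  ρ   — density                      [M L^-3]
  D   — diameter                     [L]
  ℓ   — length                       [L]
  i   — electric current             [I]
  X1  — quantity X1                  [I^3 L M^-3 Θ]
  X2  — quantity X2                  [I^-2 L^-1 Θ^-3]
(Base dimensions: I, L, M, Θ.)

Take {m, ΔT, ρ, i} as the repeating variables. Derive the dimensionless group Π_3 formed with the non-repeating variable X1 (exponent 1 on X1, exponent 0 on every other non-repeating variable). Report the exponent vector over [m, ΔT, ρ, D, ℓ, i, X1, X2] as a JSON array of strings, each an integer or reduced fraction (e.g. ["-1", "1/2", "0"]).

["8/3", "-1", "1/3", "0", "0", "-3", "1", "0"]

Exponent matrix [I,L,M,Θ] × [m,ΔT,ρ,D,ℓ,i,X1,X2]:
  I: [ 0  0  0  0  0  1  3 -2]
  L: [ 0  0 -3  1  1  0  1 -1]
  M: [ 1  0  1  0  0  0 -3  0]
  Θ: [ 0  1  0  0  0  0  1 -3]
Row reduction gives pivot columns m,ΔT,ρ,i; rank = 4
Repeat: m,ΔT,ρ,i; free: D,ℓ,X1,X2
RREF:
  r0: [   1    0    0  1/3  1/3    0 -8/3 -1/3]
  r1: [   0    1    0    0    0    0    1   -3]
  r2: [   0    0    1 -1/3 -1/3    0 -1/3  1/3]
  r3: [   0    0    0    0    0    1    3   -2]
Fix exponent of X1 at 1, D at 0, ℓ at 0, X2 at 0; solve each RREF row for its pivot's exponent:
  r0: exp(m) + (-8/3)·1 = 0 ⇒ exp(m) = 8/3
  r1: exp(ΔT) + (1)·1 = 0 ⇒ exp(ΔT) = -1
  r2: exp(ρ) + (-1/3)·1 = 0 ⇒ exp(ρ) = 1/3
  r3: exp(i) + (3)·1 = 0 ⇒ exp(i) = -3
Π_3 = m^(8/3) · ΔT^-1 · ρ^(1/3) · i^-3 · X1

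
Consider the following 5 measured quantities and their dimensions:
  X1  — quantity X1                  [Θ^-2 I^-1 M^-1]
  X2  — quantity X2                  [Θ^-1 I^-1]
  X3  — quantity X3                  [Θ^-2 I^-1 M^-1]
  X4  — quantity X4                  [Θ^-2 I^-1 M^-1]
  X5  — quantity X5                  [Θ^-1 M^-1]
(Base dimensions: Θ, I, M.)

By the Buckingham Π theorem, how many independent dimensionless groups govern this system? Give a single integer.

3

Exponent matrix [Θ,I,M] × [X1,X2,X3,X4,X5]:
  Θ: [-2 -1 -2 -2 -1]
  I: [-1 -1 -1 -1  0]
  M: [-1  0 -1 -1 -1]
Echelon form has 2 nonzero rows (pivots: X1,X2)
n=5, r=2 ⇒ 3 dimensionless groups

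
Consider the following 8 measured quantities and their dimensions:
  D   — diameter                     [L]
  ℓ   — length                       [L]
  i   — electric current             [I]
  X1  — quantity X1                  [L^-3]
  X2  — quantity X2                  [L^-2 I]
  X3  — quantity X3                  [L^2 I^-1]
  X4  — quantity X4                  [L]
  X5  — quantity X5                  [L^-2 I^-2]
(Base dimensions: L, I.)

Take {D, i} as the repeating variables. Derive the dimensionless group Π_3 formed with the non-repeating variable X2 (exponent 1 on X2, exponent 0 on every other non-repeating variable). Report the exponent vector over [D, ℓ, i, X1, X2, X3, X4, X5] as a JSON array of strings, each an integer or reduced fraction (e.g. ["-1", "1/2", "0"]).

Dimensional matrix (L×I by D×ℓ×i×X1×X2×X3×X4×X5):
  L: [ 1  1  0 -3 -2  2  1 -2]
  I: [ 0  0  1  0  1 -1  0 -2]
Echelon form has 2 nonzero rows (pivots: D,i)
Repeat: D,i; free: ℓ,X1,X2,X3,X4,X5
RREF:
  r0: [   1    1    0   -3   -2    2    1   -2]
  r1: [   0    0    1    0    1   -1    0   -2]
Fix exponent of X2 at 1, ℓ at 0, X1 at 0, X3 at 0, X4 at 0, X5 at 0; solve each RREF row for its pivot's exponent:
  r0: exp(D) + (-2)·1 = 0 ⇒ exp(D) = 2
  r1: exp(i) + (1)·1 = 0 ⇒ exp(i) = -1
Π_3 = D^2 · i^-1 · X2

["2", "0", "-1", "0", "1", "0", "0", "0"]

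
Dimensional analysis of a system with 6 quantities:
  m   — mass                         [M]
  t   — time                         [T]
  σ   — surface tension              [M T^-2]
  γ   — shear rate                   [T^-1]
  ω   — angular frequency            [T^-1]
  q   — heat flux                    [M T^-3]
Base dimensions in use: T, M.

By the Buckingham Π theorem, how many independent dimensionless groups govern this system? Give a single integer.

Write exponents as rows T,M / cols m,t,σ,γ,ω,q:
  T: [ 0  1 -2 -1 -1 -3]
  M: [ 1  0  1  0  0  1]
Row reduction gives pivot columns m,t; rank = 2
n=6, r=2 ⇒ 4 dimensionless groups

4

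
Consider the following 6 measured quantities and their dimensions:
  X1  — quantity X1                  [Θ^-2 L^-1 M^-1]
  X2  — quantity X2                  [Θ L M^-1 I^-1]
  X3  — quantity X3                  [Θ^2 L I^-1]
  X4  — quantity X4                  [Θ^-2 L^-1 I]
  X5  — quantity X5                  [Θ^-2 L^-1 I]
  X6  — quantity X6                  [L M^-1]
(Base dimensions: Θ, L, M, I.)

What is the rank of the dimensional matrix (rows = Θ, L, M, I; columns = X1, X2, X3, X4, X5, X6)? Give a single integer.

3

Exponent matrix [Θ,L,M,I] × [X1,X2,X3,X4,X5,X6]:
  Θ: [-2  1  2 -2 -2  0]
  L: [-1  1  1 -1 -1  1]
  M: [-1 -1  0  0  0 -1]
  I: [ 0 -1 -1  1  1  0]
Echelon form has 3 nonzero rows (pivots: X1,X2,X3)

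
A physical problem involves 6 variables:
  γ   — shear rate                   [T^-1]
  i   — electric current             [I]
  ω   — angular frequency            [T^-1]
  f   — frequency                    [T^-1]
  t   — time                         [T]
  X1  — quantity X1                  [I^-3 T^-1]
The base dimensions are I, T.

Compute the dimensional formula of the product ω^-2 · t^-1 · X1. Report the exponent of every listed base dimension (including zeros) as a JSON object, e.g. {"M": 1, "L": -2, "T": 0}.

Exponent matrix [I,T] × [γ,i,ω,f,t,X1]:
  I: [ 0  1  0  0  0 -3]
  T: [-1  0 -1 -1  1 -1]
  [I]: (-2)·0+(-1)·0+(1)·-3 = -3
  [T]: (-2)·-1+(-1)·1+(1)·-1 = 0
⇒ I^-3

{"I": -3, "T": 0}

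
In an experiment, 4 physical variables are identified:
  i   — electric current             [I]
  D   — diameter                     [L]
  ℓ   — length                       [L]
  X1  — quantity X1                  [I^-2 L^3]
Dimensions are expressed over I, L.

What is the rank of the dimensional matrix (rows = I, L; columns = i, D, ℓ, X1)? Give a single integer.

Write exponents as rows I,L / cols i,D,ℓ,X1:
  I: [ 1  0  0 -2]
  L: [ 0  1  1  3]
Row reduction gives pivot columns i,D; rank = 2

2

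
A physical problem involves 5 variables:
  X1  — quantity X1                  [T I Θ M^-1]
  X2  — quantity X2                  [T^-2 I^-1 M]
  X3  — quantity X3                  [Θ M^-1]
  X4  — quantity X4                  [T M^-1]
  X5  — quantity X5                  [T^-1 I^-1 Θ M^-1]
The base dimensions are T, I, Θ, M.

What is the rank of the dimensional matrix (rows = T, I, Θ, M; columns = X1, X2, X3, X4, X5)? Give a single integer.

Dimensional matrix (T×I×Θ×M by X1×X2×X3×X4×X5):
  T: [ 1 -2  0  1 -1]
  I: [ 1 -1  0  0 -1]
  Θ: [ 1  0  1  0  1]
  M: [-1  1 -1 -1 -1]
Row reduction gives pivot columns X1,X2,X3; rank = 3

3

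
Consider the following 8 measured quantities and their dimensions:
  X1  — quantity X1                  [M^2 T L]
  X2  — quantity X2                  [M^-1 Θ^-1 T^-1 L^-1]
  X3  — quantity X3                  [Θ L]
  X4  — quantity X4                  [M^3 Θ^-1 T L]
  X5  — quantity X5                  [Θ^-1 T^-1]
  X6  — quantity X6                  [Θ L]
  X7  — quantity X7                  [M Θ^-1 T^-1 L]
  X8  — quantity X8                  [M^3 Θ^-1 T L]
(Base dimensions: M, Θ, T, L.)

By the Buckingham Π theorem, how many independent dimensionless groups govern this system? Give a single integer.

5

Dimensional matrix (M×Θ×T×L by X1×X2×X3×X4×X5×X6×X7×X8):
  M: [ 2 -1  0  3  0  0  1  3]
  Θ: [ 0 -1  1 -1 -1  1 -1 -1]
  T: [ 1 -1  0  1 -1  0 -1  1]
  L: [ 1 -1  1  1  0  1  1  1]
Row reduction gives pivot columns X1,X2,X3; rank = 3
Π count = n − r = 8 − 3 = 5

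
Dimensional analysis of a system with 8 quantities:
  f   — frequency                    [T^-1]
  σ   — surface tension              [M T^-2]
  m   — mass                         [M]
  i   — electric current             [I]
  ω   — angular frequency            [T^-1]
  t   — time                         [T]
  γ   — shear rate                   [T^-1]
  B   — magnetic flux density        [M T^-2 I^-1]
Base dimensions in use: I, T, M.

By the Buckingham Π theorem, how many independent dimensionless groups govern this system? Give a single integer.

5

Exponent matrix [I,T,M] × [f,σ,m,i,ω,t,γ,B]:
  I: [ 0  0  0  1  0  0  0 -1]
  T: [-1 -2  0  0 -1  1 -1 -2]
  M: [ 0  1  1  0  0  0  0  1]
Row reduction gives pivot columns f,σ,i; rank = 3
8 vars − rank 3 = 5 Π groups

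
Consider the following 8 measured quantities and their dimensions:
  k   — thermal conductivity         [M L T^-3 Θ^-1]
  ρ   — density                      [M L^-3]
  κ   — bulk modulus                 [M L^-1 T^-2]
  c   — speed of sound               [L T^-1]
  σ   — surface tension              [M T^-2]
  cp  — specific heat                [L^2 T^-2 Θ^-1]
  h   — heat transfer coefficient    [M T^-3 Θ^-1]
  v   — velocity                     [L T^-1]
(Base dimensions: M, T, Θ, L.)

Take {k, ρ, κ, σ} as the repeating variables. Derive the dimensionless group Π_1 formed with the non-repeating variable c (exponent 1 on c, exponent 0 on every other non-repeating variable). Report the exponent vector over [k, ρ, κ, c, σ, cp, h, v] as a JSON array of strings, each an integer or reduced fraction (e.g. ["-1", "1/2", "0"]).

["0", "1/2", "-1/2", "1", "0", "0", "0", "0"]

Exponent matrix [M,T,Θ,L] × [k,ρ,κ,c,σ,cp,h,v]:
  M: [ 1  1  1  0  1  0  1  0]
  T: [-3  0 -2 -1 -2 -2 -3 -1]
  Θ: [-1  0  0  0  0 -1 -1  0]
  L: [ 1 -3 -1  1  0  2  0  1]
Echelon form has 4 nonzero rows (pivots: k,ρ,κ,σ)
Pivot set = {k,ρ,κ,σ}, free = {c,cp,h,v}
RREF:
  r0: [   1    0    0    0    0    1    1    0]
  r1: [   0    1    0 -1/2    0 -1/2    0 -1/2]
  r2: [   0    0    1  1/2    0  1/2    1  1/2]
  r3: [   0    0    0    0    1   -1   -1    0]
Fix exponent of c at 1, cp at 0, h at 0, v at 0; solve each RREF row for its pivot's exponent:
  r0: exp(k) + (0)·1 = 0 ⇒ exp(k) = 0
  r1: exp(ρ) + (-1/2)·1 = 0 ⇒ exp(ρ) = 1/2
  r2: exp(κ) + (1/2)·1 = 0 ⇒ exp(κ) = -1/2
  r3: exp(σ) + (0)·1 = 0 ⇒ exp(σ) = 0
Π_1 = ρ^(1/2) · κ^(-1/2) · c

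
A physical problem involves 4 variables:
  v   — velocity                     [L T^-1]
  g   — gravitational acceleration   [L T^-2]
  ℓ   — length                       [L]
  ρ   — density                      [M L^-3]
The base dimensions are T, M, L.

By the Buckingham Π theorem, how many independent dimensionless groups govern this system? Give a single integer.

1

Dimensional matrix (T×M×L by v×g×ℓ×ρ):
  T: [-1 -2  0  0]
  M: [ 0  0  0  1]
  L: [ 1  1  1 -3]
Echelon form has 3 nonzero rows (pivots: v,g,ρ)
4 vars − rank 3 = 1 Π group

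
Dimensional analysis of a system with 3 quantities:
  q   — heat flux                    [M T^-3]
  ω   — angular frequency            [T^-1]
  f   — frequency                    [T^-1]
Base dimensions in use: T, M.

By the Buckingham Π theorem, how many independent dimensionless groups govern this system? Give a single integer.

Dimensional matrix (T×M by q×ω×f):
  T: [-3 -1 -1]
  M: [ 1  0  0]
Row reduction gives pivot columns q,ω; rank = 2
Π count = n − r = 3 − 2 = 1

1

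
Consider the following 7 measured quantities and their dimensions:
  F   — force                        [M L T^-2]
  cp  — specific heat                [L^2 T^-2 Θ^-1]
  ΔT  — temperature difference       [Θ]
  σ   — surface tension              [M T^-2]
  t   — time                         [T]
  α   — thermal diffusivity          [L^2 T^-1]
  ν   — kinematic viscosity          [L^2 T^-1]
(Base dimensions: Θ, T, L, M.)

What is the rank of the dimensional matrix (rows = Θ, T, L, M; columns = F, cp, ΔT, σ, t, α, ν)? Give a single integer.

4

Write exponents as rows Θ,T,L,M / cols F,cp,ΔT,σ,t,α,ν:
  Θ: [ 0 -1  1  0  0  0  0]
  T: [-2 -2  0 -2  1 -1 -1]
  L: [ 1  2  0  0  0  2  2]
  M: [ 1  0  0  1  0  0  0]
Row reduction gives pivot columns F,cp,ΔT,σ; rank = 4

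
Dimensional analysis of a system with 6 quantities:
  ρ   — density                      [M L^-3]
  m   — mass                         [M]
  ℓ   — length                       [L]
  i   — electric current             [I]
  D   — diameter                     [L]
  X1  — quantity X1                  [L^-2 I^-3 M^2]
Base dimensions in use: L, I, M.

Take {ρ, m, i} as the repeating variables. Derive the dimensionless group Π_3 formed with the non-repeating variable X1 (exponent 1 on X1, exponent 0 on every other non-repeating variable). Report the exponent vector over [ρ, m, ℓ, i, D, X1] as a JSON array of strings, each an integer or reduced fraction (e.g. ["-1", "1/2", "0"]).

["-2/3", "-4/3", "0", "3", "0", "1"]

Write exponents as rows L,I,M / cols ρ,m,ℓ,i,D,X1:
  L: [-3  0  1  0  1 -2]
  I: [ 0  0  0  1  0 -3]
  M: [ 1  1  0  0  0  2]
RREF → pivots at {ρ,m,i} ⇒ r = 3
Pivot set = {ρ,m,i}, free = {ℓ,D,X1}
RREF:
  r0: [   1    0 -1/3    0 -1/3  2/3]
  r1: [   0    1  1/3    0  1/3  4/3]
  r2: [   0    0    0    1    0   -3]
Fix exponent of X1 at 1, ℓ at 0, D at 0; solve each RREF row for its pivot's exponent:
  r0: exp(ρ) + (2/3)·1 = 0 ⇒ exp(ρ) = -2/3
  r1: exp(m) + (4/3)·1 = 0 ⇒ exp(m) = -4/3
  r2: exp(i) + (-3)·1 = 0 ⇒ exp(i) = 3
Π_3 = ρ^(-2/3) · m^(-4/3) · i^3 · X1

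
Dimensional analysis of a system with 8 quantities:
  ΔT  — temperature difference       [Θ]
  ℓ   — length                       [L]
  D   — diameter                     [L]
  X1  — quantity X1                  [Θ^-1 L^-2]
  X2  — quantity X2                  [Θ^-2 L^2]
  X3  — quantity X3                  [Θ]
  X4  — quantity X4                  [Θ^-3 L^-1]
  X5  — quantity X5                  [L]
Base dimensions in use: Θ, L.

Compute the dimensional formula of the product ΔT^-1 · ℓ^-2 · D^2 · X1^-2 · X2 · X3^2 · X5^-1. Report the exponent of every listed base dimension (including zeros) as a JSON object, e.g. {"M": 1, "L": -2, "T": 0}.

Dimensional matrix (Θ×L by ΔT×ℓ×D×X1×X2×X3×X4×X5):
  Θ: [ 1  0  0 -1 -2  1 -3  0]
  L: [ 0  1  1 -2  2  0 -1  1]
  [Θ]: (-1)·1+(-2)·0+(2)·0+(-2)·-1+(1)·-2+(2)·1+(-1)·0 = 1
  [L]: (-1)·0+(-2)·1+(2)·1+(-2)·-2+(1)·2+(2)·0+(-1)·1 = 5
⇒ Θ L^5

{"Θ": 1, "L": 5}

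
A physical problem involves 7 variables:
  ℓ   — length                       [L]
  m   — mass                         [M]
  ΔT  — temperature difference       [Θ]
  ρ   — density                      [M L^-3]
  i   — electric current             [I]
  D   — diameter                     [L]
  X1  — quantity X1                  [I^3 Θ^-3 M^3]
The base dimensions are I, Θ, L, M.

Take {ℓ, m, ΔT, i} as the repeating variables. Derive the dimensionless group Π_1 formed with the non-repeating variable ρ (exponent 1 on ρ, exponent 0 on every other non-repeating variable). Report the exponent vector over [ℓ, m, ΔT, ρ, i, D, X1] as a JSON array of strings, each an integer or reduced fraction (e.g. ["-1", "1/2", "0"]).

["3", "-1", "0", "1", "0", "0", "0"]

Dimensional matrix (I×Θ×L×M by ℓ×m×ΔT×ρ×i×D×X1):
  I: [ 0  0  0  0  1  0  3]
  Θ: [ 0  0  1  0  0  0 -3]
  L: [ 1  0  0 -3  0  1  0]
  M: [ 0  1  0  1  0  0  3]
Echelon form has 4 nonzero rows (pivots: ℓ,m,ΔT,i)
Repeat: ℓ,m,ΔT,i; free: ρ,D,X1
RREF:
  r0: [   1    0    0   -3    0    1    0]
  r1: [   0    1    0    1    0    0    3]
  r2: [   0    0    1    0    0    0   -3]
  r3: [   0    0    0    0    1    0    3]
Fix exponent of ρ at 1, D at 0, X1 at 0; solve each RREF row for its pivot's exponent:
  r0: exp(ℓ) + (-3)·1 = 0 ⇒ exp(ℓ) = 3
  r1: exp(m) + (1)·1 = 0 ⇒ exp(m) = -1
  r2: exp(ΔT) + (0)·1 = 0 ⇒ exp(ΔT) = 0
  r3: exp(i) + (0)·1 = 0 ⇒ exp(i) = 0
Π_1 = ℓ^3 · m^-1 · ρ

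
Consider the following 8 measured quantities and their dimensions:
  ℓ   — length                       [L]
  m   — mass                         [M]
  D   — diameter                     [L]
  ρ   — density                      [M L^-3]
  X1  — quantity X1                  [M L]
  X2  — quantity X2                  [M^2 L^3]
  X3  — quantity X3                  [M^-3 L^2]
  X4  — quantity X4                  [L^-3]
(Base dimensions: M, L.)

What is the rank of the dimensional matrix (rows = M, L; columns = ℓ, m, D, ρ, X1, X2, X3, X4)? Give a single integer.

2

Write exponents as rows M,L / cols ℓ,m,D,ρ,X1,X2,X3,X4:
  M: [ 0  1  0  1  1  2 -3  0]
  L: [ 1  0  1 -3  1  3  2 -3]
Row reduction gives pivot columns ℓ,m; rank = 2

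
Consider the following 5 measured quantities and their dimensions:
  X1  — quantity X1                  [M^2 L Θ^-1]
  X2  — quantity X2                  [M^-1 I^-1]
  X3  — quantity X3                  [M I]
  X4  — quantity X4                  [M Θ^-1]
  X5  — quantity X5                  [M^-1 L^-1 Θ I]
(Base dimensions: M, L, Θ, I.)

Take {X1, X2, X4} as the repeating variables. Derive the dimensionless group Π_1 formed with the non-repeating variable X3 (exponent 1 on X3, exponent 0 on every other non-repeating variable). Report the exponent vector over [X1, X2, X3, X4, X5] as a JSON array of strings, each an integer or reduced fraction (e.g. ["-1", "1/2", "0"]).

["0", "1", "1", "0", "0"]

Dimensional matrix (M×L×Θ×I by X1×X2×X3×X4×X5):
  M: [ 2 -1  1  1 -1]
  L: [ 1  0  0  0 -1]
  Θ: [-1  0  0 -1  1]
  I: [ 0 -1  1  0  1]
Row reduction gives pivot columns X1,X2,X4; rank = 3
Pivot set = {X1,X2,X4}, free = {X3,X5}
RREF:
  r0: [   1    0    0    0   -1]
  r1: [   0    1   -1    0   -1]
  r2: [   0    0    0    1    0]
  r3: [   0    0    0    0    0]
Fix exponent of X3 at 1, X5 at 0; solve each RREF row for its pivot's exponent:
  r0: exp(X1) + (0)·1 = 0 ⇒ exp(X1) = 0
  r1: exp(X2) + (-1)·1 = 0 ⇒ exp(X2) = 1
  r2: exp(X4) + (0)·1 = 0 ⇒ exp(X4) = 0
Π_1 = X2 · X3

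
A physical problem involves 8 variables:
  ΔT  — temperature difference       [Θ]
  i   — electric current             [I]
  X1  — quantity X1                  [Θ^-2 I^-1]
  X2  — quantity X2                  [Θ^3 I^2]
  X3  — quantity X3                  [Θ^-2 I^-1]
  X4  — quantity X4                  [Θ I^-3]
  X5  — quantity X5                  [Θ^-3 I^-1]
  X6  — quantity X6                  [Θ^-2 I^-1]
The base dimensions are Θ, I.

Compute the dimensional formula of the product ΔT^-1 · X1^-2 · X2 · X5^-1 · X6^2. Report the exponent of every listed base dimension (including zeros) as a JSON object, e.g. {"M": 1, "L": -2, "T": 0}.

{"Θ": 5, "I": 3}

Write exponents as rows Θ,I / cols ΔT,i,X1,X2,X3,X4,X5,X6:
  Θ: [ 1  0 -2  3 -2  1 -3 -2]
  I: [ 0  1 -1  2 -1 -3 -1 -1]
  [Θ]: (-1)·1+(-2)·-2+(1)·3+(-1)·-3+(2)·-2 = 5
  [I]: (-1)·0+(-2)·-1+(1)·2+(-1)·-1+(2)·-1 = 3
⇒ Θ^5 I^3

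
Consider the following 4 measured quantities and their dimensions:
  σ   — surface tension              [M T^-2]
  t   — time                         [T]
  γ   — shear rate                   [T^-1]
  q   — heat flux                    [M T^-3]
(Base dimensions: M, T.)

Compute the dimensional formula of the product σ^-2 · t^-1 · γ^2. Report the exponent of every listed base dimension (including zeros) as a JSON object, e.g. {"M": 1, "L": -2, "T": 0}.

{"M": -2, "T": 1}

Dimensional matrix (M×T by σ×t×γ×q):
  M: [ 1  0  0  1]
  T: [-2  1 -1 -3]
  [M]: (-2)·1+(-1)·0+(2)·0 = -2
  [T]: (-2)·-2+(-1)·1+(2)·-1 = 1
⇒ M^-2 T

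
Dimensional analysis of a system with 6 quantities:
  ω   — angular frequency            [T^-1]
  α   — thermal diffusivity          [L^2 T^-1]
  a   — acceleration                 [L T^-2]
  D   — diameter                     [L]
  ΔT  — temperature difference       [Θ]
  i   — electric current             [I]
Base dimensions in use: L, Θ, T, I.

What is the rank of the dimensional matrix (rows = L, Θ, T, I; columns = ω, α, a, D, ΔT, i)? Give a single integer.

4

Exponent matrix [L,Θ,T,I] × [ω,α,a,D,ΔT,i]:
  L: [ 0  2  1  1  0  0]
  Θ: [ 0  0  0  0  1  0]
  T: [-1 -1 -2  0  0  0]
  I: [ 0  0  0  0  0  1]
Echelon form has 4 nonzero rows (pivots: ω,α,ΔT,i)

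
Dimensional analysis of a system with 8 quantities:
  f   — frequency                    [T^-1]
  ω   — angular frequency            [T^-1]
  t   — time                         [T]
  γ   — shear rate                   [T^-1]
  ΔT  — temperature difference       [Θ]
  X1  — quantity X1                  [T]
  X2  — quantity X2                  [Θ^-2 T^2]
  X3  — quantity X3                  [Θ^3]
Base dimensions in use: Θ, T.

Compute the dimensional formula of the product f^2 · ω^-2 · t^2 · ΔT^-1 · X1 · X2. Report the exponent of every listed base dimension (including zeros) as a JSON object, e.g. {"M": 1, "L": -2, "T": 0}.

{"Θ": -3, "T": 5}

Exponent matrix [Θ,T] × [f,ω,t,γ,ΔT,X1,X2,X3]:
  Θ: [ 0  0  0  0  1  0 -2  3]
  T: [-1 -1  1 -1  0  1  2  0]
  [Θ]: (2)·0+(-2)·0+(2)·0+(-1)·1+(1)·0+(1)·-2 = -3
  [T]: (2)·-1+(-2)·-1+(2)·1+(-1)·0+(1)·1+(1)·2 = 5
⇒ Θ^-3 T^5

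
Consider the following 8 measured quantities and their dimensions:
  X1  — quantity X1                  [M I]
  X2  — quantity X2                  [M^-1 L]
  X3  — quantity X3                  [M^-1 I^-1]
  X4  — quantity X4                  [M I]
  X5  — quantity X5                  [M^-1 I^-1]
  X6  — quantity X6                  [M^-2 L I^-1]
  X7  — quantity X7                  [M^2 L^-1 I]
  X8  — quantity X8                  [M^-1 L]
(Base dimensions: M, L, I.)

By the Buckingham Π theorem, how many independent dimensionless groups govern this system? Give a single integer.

6

Exponent matrix [M,L,I] × [X1,X2,X3,X4,X5,X6,X7,X8]:
  M: [ 1 -1 -1  1 -1 -2  2 -1]
  L: [ 0  1  0  0  0  1 -1  1]
  I: [ 1  0 -1  1 -1 -1  1  0]
Echelon form has 2 nonzero rows (pivots: X1,X2)
Π count = n − r = 8 − 2 = 6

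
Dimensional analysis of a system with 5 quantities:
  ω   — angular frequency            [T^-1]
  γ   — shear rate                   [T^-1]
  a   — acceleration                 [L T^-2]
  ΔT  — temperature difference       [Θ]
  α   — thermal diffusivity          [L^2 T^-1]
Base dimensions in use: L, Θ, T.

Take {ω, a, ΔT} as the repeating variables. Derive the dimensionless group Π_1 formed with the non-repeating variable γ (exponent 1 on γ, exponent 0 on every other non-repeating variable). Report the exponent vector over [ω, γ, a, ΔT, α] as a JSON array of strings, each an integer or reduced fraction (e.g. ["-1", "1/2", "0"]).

["-1", "1", "0", "0", "0"]

Write exponents as rows L,Θ,T / cols ω,γ,a,ΔT,α:
  L: [ 0  0  1  0  2]
  Θ: [ 0  0  0  1  0]
  T: [-1 -1 -2  0 -1]
Echelon form has 3 nonzero rows (pivots: ω,a,ΔT)
Repeat: ω,a,ΔT; free: γ,α
RREF:
  r0: [   1    1    0    0   -3]
  r1: [   0    0    1    0    2]
  r2: [   0    0    0    1    0]
Fix exponent of γ at 1, α at 0; solve each RREF row for its pivot's exponent:
  r0: exp(ω) + (1)·1 = 0 ⇒ exp(ω) = -1
  r1: exp(a) + (0)·1 = 0 ⇒ exp(a) = 0
  r2: exp(ΔT) + (0)·1 = 0 ⇒ exp(ΔT) = 0
Π_1 = ω^-1 · γ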